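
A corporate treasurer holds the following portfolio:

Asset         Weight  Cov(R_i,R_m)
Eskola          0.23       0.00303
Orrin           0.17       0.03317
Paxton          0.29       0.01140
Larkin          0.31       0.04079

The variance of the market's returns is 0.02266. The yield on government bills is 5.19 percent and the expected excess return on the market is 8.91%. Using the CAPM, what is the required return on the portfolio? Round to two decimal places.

13.95%

β_Eskola = 0.00303 / 0.02266 = 0.1337
β_Orrin = 0.03317 / 0.02266 = 1.4638
β_Paxton = 0.01140 / 0.02266 = 0.5031
β_Larkin = 0.04079 / 0.02266 = 1.8001
β_P = Σ w_i β_i = 0.23×0.1337 + 0.17×1.4638 + 0.29×0.5031 + 0.31×1.8001 = 0.9835
E(R_P) = R_f + β_P × MRP = 5.19% + 0.9835 × 8.91% = 13.95%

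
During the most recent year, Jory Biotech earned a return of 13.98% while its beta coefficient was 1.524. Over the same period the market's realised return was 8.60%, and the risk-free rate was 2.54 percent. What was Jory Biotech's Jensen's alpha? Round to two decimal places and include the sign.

Market excess return = 8.60% − 2.54% = 6.06%
CAPM benchmark = R_f + β(R_m − R_f) = 2.54% + 1.524 × 6.06% = 11.77544%
α = actual − benchmark = 13.98% − 11.77544% = +2.20%

+2.20%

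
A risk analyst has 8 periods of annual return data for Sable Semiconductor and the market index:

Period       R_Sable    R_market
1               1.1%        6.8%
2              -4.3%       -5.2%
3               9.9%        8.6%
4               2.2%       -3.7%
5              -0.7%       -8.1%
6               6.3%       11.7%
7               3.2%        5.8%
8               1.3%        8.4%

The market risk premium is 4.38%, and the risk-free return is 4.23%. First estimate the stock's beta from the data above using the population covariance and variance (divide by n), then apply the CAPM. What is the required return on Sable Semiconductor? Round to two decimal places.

5.99%

Mean R_i = (1.1 − 4.3 + 9.9 + 2.2 − 0.7 + 6.3 + 3.2 + 1.3) / 8 = 2.3750%
Mean R_m = (6.8 − 5.2 + 8.6 − 3.7 − 8.1 + 11.7 + 5.8 + 8.4) / 8 = 3.0375%
Σ(R_i − R̄_i)(R_m − R̄_m) = 157.9875  ⇒  Cov = 157.9875 / 8 = 19.7484
Σ(R_m − R̄_m)² = 393.8188  ⇒  Var(R_m) = 393.8188 / 8 = 49.2274
β = Cov / Var(R_m) = 19.7484 / 49.2274 = 0.4012
E(R) = R_f + β × MRP = 4.23% + 0.4012 × 4.38% = 5.99%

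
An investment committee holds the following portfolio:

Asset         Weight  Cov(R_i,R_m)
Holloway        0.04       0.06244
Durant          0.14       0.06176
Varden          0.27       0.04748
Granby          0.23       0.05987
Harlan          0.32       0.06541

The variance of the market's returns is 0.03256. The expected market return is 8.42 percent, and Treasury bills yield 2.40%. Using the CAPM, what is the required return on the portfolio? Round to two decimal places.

13.25%

β_Holloway = 0.06244 / 0.03256 = 1.9177
β_Durant = 0.06176 / 0.03256 = 1.8968
β_Varden = 0.04748 / 0.03256 = 1.4582
β_Granby = 0.05987 / 0.03256 = 1.8388
β_Harlan = 0.06541 / 0.03256 = 2.0089
β_P = Σ w_i β_i = 0.04×1.9177 + 0.14×1.8968 + 0.27×1.4582 + 0.23×1.8388 + 0.32×2.0089 = 1.8017
MRP = 8.42% − 2.40% = 6.02%
E(R_P) = R_f + β_P × MRP = 2.40% + 1.8017 × 6.02% = 13.25%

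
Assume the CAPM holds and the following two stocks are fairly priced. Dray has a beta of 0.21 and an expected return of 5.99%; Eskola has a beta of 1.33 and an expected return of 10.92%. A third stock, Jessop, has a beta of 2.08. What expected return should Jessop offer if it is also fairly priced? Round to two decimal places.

14.22%

MRP (SML slope) = (10.92% − 5.99%) / (1.33 − 0.21) = 4.93% / 1.12 = 4.4018%
R_f (intercept) = 5.99% − 0.21 × 4.4018% = 5.0656%
E(R_Jessop) = R_f + β × MRP = 5.0656% + 2.08 × 4.4018% = 14.22%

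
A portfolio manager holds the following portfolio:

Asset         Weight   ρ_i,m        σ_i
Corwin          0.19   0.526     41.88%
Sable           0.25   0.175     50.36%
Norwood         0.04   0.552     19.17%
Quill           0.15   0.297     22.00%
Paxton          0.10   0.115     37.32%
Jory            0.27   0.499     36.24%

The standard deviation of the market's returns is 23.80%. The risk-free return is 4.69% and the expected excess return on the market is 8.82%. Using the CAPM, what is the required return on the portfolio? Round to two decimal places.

9.55%

β_Corwin = 0.526 × 41.88% / 23.80% = 0.9256
β_Sable = 0.175 × 50.36% / 23.80% = 0.3703
β_Norwood = 0.552 × 19.17% / 23.80% = 0.4446
β_Quill = 0.297 × 22.00% / 23.80% = 0.2745
β_Paxton = 0.115 × 37.32% / 23.80% = 0.1803
β_Jory = 0.499 × 36.24% / 23.80% = 0.7598
β_P = Σ w_i β_i = 0.19×0.9256 + 0.25×0.3703 + 0.04×0.4446 + 0.15×0.2745 + 0.10×0.1803 + 0.27×0.7598 = 0.5506
E(R_P) = R_f + β_P × MRP = 4.69% + 0.5506 × 8.82% = 9.55%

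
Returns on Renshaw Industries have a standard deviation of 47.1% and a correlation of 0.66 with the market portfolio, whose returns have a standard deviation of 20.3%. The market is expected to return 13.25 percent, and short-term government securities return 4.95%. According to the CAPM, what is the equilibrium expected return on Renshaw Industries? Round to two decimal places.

β = ρ × σ_i / σ_m = 0.66 × 47.1% / 20.3% = 1.5313
MRP = 13.25% − 4.95% = 8.30%
E(R) = 4.95% + 1.5313 × 8.30% = 17.66%

17.66%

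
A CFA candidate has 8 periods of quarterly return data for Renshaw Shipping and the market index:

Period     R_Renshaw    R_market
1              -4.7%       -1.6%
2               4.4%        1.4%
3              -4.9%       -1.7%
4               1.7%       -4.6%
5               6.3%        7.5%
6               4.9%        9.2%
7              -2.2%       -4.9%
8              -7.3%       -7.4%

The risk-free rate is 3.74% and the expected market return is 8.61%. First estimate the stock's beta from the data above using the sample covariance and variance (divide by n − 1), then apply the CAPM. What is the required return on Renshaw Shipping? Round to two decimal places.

7.10%

Mean R_i = (-4.7 + 4.4 − 4.9 + 1.7 + 6.3 + 4.9 − 2.2 − 7.3) / 8 = -0.2250%
Mean R_m = (-1.6 + 1.4 − 1.7 − 4.6 + 7.5 + 9.2 − 4.9 − 7.4) / 8 = -0.2625%
Σ(R_i − R̄_i)(R_m − R̄_m) = 170.8475  ⇒  Cov = 170.8475 / 7 = 24.4068
Σ(R_m − R̄_m)² = 247.6788  ⇒  Var(R_m) = 247.6788 / 7 = 35.3827
β = Cov / Var(R_m) = 24.4068 / 35.3827 = 0.6898
MRP = 8.61% − 3.74% = 4.87%
E(R) = R_f + β × MRP = 3.74% + 0.6898 × 4.87% = 7.10%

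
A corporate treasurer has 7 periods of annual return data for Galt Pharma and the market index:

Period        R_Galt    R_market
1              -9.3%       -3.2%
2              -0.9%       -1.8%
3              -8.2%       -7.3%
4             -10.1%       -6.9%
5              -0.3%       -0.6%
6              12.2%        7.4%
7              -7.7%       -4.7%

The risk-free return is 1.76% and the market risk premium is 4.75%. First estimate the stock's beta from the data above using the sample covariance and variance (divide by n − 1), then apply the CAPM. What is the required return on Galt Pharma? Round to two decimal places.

9.00%

Mean R_i = (-9.3 − 0.9 − 8.2 − 10.1 − 0.3 + 12.2 − 7.7) / 7 = -3.4714%
Mean R_m = (-3.2 − 1.8 − 7.3 − 6.9 − 0.6 + 7.4 − 4.7) / 7 = -2.4429%
Σ(R_i − R̄_i)(R_m − R̄_m) = 228.2186  ⇒  Cov = 228.2186 / 6 = 38.0364
Σ(R_m − R̄_m)² = 149.8171  ⇒  Var(R_m) = 149.8171 / 6 = 24.9695
β = Cov / Var(R_m) = 38.0364 / 24.9695 = 1.5233
E(R) = R_f + β × MRP = 1.76% + 1.5233 × 4.75% = 9.00%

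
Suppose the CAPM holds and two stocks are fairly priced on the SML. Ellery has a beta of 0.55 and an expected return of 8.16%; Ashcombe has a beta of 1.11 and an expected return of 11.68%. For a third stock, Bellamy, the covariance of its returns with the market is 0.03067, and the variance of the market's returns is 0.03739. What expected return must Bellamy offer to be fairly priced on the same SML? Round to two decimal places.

MRP = (11.68% − 8.16%) / (1.11 − 0.55) = 6.2857%
R_f = 8.16% − 0.55 × 6.2857% = 4.7029%
β_Bellamy = Cov / Var(R_m) = 0.03067 / 0.03739 = 0.8203
E(R_Bellamy) = R_f + β × MRP = 4.7029% + 0.8203 × 6.2857% = 9.86%

9.86%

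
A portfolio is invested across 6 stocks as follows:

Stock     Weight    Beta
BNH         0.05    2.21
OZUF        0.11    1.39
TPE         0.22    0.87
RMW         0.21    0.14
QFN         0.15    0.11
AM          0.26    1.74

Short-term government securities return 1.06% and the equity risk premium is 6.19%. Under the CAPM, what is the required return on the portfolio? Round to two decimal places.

6.96%

β_P = Σ w_i β_i = 0.05×2.21 + 0.11×1.39 + 0.22×0.87 + 0.21×0.14 + 0.15×0.11 + 0.26×1.74 = 0.9531
E(R_P) = R_f + β_P × MRP = 1.06% + 0.9531 × 6.19% = 6.96%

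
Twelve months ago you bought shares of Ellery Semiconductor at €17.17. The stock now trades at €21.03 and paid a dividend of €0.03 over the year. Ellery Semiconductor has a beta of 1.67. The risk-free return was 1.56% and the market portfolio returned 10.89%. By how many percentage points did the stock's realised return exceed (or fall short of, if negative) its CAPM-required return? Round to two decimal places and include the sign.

Realised HPR = (P1 + D1 − P0) / P0 = (21.03 + 0.03 − 17.17) / 17.17 = 3.89 / 17.17 = 22.6558%
MRP = 10.89% − 1.56% = 9.33%
CAPM required = R_f + β·MRP = 1.56% + 1.67 × 9.33% = 17.1411%
α = realised − required = 22.6558% − 17.1411% = +5.51%

+5.51%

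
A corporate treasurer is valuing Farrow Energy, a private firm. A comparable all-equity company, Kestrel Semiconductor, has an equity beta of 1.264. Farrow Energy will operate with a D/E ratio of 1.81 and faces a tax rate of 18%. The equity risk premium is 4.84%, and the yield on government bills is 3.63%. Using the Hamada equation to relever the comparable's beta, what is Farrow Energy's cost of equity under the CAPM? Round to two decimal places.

β_L = β_U × [1 + (1 − t)(D/E)] = 1.264 × [1 + (1 − 0.18) × 1.81]
    = 1.264 × [1 + 0.82 × 1.81] = 1.264 × 2.4842 = 3.1400
E(R) = R_f + β_L × MRP = 3.63% + 3.1400 × 4.84% = 18.83%

18.83%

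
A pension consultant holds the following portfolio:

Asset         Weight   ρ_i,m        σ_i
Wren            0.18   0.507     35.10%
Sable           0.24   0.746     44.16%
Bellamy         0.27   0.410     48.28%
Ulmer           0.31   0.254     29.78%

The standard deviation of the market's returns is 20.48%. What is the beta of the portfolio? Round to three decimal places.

β_Wren = 0.507 × 35.10% / 20.48% = 0.8689
β_Sable = 0.746 × 44.16% / 20.48% = 1.6086
β_Bellamy = 0.410 × 48.28% / 20.48% = 0.9665
β_Ulmer = 0.254 × 29.78% / 20.48% = 0.3693
β_P = Σ w_i β_i = 0.18×0.8689 + 0.24×1.6086 + 0.27×0.9665 + 0.31×0.3693 = 0.9179

0.918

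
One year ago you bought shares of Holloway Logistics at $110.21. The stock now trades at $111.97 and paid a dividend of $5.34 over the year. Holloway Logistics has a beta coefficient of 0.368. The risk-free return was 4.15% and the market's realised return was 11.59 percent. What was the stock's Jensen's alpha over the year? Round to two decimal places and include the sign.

-0.45%

Realised HPR = (P1 + D1 − P0) / P0 = (111.97 + 5.34 − 110.21) / 110.21 = 7.10 / 110.21 = 6.4422%
MRP = 11.59% − 4.15% = 7.44%
CAPM required = R_f + β·MRP = 4.15% + 0.368 × 7.44% = 6.88792%
α = realised − required = 6.4422% − 6.88792% = -0.45%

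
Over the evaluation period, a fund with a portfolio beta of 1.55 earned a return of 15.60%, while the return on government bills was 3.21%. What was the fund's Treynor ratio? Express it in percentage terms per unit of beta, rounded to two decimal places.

Treynor = (R_P − R_f) / β_P = (15.60% − 3.21%) / 1.5500 = 12.39% / 1.5500 = 7.99%

7.99%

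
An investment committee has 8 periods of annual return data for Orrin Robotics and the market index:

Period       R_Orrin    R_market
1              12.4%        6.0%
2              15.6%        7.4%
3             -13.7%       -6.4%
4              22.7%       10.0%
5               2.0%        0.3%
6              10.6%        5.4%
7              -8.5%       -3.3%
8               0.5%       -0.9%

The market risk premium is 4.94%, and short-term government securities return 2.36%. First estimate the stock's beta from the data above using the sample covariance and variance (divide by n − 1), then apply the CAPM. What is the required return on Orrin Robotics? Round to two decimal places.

12.97%

Mean R_i = (12.4 + 15.6 − 13.7 + 22.7 + 2.0 + 10.6 − 8.5 + 0.5) / 8 = 5.2000%
Mean R_m = (6.0 + 7.4 − 6.4 + 10.0 + 0.3 + 5.4 − 3.3 − 0.9) / 8 = 2.3125%
Σ(R_i − R̄_i)(R_m − R̄_m) = 493.7600  ⇒  Cov = 493.7600 / 7 = 70.5371
Σ(R_m − R̄_m)² = 229.8888  ⇒  Var(R_m) = 229.8888 / 7 = 32.8413
β = Cov / Var(R_m) = 70.5371 / 32.8413 = 2.1478
E(R) = R_f + β × MRP = 2.36% + 2.1478 × 4.94% = 12.97%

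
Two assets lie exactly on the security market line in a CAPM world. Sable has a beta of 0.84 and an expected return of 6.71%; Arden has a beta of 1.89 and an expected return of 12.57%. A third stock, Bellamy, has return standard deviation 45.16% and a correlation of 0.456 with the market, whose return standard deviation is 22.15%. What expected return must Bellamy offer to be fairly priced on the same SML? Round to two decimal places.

MRP = (12.57% − 6.71%) / (1.89 − 0.84) = 5.5810%
R_f = 6.71% − 0.84 × 5.5810% = 2.0220%
β_Bellamy = ρ·σ_i/σ_m = 0.456 × 45.16 / 22.15 = 0.9297
E(R_Bellamy) = R_f + β × MRP = 2.0220% + 0.9297 × 5.5810% = 7.21%

7.21%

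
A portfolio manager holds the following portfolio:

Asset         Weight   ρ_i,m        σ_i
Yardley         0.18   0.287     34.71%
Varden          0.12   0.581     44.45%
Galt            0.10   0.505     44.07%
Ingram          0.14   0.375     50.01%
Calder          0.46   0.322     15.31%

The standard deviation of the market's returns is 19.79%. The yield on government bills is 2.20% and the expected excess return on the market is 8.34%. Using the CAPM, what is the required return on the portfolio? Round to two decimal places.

β_Yardley = 0.287 × 34.71% / 19.79% = 0.5034
β_Varden = 0.581 × 44.45% / 19.79% = 1.3050
β_Galt = 0.505 × 44.07% / 19.79% = 1.1246
β_Ingram = 0.375 × 50.01% / 19.79% = 0.9476
β_Calder = 0.322 × 15.31% / 19.79% = 0.2491
β_P = Σ w_i β_i = 0.18×0.5034 + 0.12×1.3050 + 0.10×1.1246 + 0.14×0.9476 + 0.46×0.2491 = 0.6069
E(R_P) = R_f + β_P × MRP = 2.20% + 0.6069 × 8.34% = 7.26%

7.26%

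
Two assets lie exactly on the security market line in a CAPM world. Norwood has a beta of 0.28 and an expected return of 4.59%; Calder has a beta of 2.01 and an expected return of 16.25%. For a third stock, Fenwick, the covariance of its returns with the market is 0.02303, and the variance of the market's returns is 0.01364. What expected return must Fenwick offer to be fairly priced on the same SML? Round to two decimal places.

MRP = (16.25% − 4.59%) / (2.01 − 0.28) = 6.7399%
R_f = 4.59% − 0.28 × 6.7399% = 2.7028%
β_Fenwick = Cov / Var(R_m) = 0.02303 / 0.01364 = 1.6884
E(R_Fenwick) = R_f + β × MRP = 2.7028% + 1.6884 × 6.7399% = 14.08%

14.08%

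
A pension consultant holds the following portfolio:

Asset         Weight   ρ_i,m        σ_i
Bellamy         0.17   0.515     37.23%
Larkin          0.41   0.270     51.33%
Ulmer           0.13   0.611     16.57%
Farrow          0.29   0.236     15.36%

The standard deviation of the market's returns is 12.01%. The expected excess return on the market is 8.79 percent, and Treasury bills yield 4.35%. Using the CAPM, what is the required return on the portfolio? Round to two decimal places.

β_Bellamy = 0.515 × 37.23% / 12.01% = 1.5965
β_Larkin = 0.270 × 51.33% / 12.01% = 1.1540
β_Ulmer = 0.611 × 16.57% / 12.01% = 0.8430
β_Farrow = 0.236 × 15.36% / 12.01% = 0.3018
β_P = Σ w_i β_i = 0.17×1.5965 + 0.41×1.1540 + 0.13×0.8430 + 0.29×0.3018 = 0.9417
E(R_P) = R_f + β_P × MRP = 4.35% + 0.9417 × 8.79% = 12.63%

12.63%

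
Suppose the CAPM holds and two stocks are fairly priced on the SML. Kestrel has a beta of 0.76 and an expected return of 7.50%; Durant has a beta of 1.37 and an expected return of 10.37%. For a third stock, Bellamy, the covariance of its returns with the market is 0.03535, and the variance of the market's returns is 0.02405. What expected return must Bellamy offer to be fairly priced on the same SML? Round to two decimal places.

MRP = (10.37% − 7.50%) / (1.37 − 0.76) = 4.7049%
R_f = 7.50% − 0.76 × 4.7049% = 3.9243%
β_Bellamy = Cov / Var(R_m) = 0.03535 / 0.02405 = 1.4699
E(R_Bellamy) = R_f + β × MRP = 3.9243% + 1.4699 × 4.7049% = 10.84%

10.84%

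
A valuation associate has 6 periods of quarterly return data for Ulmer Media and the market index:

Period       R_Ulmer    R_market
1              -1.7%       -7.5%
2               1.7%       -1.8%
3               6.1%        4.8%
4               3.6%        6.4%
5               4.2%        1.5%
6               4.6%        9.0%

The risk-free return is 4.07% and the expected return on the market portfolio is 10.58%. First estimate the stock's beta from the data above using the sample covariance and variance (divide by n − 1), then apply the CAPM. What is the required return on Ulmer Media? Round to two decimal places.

6.64%

Mean R_i = (-1.7 + 1.7 + 6.1 + 3.6 + 4.2 + 4.6) / 6 = 3.0833%
Mean R_m = (-7.5 − 1.8 + 4.8 + 6.4 + 1.5 + 9.0) / 6 = 2.0667%
Σ(R_i − R̄_i)(R_m − R̄_m) = 71.4767  ⇒  Cov = 71.4767 / 5 = 14.2953
Σ(R_m − R̄_m)² = 181.1133  ⇒  Var(R_m) = 181.1133 / 5 = 36.2227
β = Cov / Var(R_m) = 14.2953 / 36.2227 = 0.3947
MRP = 10.58% − 4.07% = 6.51%
E(R) = R_f + β × MRP = 4.07% + 0.3947 × 6.51% = 6.64%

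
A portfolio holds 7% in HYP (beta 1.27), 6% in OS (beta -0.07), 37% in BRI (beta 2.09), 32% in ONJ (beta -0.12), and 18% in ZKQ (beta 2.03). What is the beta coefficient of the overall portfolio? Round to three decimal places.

β_P = Σ w_i β_i = 0.07×1.27 + 0.06×-0.07 + 0.37×2.09 + 0.32×-0.12 + 0.18×2.03 = 1.1850

1.185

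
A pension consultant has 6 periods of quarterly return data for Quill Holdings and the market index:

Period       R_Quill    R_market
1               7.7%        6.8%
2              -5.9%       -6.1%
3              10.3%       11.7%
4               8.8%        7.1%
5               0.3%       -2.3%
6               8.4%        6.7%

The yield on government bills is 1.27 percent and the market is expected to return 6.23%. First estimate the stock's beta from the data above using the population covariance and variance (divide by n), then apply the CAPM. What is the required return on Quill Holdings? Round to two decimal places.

5.86%

Mean R_i = (7.7 − 5.9 + 10.3 + 8.8 + 0.3 + 8.4) / 6 = 4.9333%
Mean R_m = (6.8 − 6.1 + 11.7 + 7.1 − 2.3 + 6.7) / 6 = 3.9833%
Σ(R_i − R̄_i)(R_m − R̄_m) = 209.0233  ⇒  Cov = 209.0233 / 6 = 34.8372
Σ(R_m − R̄_m)² = 225.7283  ⇒  Var(R_m) = 225.7283 / 6 = 37.6214
β = Cov / Var(R_m) = 34.8372 / 37.6214 = 0.9260
MRP = 6.23% − 1.27% = 4.96%
E(R) = R_f + β × MRP = 1.27% + 0.9260 × 4.96% = 5.86%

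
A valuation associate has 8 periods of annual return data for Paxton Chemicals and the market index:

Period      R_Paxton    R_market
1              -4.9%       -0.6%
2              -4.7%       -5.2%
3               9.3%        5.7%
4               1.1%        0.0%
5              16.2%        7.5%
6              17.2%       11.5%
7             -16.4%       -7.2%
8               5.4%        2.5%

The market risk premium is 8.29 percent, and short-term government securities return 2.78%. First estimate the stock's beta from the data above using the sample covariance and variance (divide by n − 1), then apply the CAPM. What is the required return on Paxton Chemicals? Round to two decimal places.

17.22%

Mean R_i = (-4.9 − 4.7 + 9.3 + 1.1 + 16.2 + 17.2 − 16.4 + 5.4) / 8 = 2.9000%
Mean R_m = (-0.6 − 5.2 + 5.7 + 0.0 + 7.5 + 11.5 − 7.2 + 2.5) / 8 = 1.7750%
Σ(R_i − R̄_i)(R_m − R̄_m) = 490.0900  ⇒  Cov = 490.0900 / 7 = 70.0129
Σ(R_m − R̄_m)² = 281.2750  ⇒  Var(R_m) = 281.2750 / 7 = 40.1821
β = Cov / Var(R_m) = 70.0129 / 40.1821 = 1.7424
E(R) = R_f + β × MRP = 2.78% + 1.7424 × 8.29% = 17.22%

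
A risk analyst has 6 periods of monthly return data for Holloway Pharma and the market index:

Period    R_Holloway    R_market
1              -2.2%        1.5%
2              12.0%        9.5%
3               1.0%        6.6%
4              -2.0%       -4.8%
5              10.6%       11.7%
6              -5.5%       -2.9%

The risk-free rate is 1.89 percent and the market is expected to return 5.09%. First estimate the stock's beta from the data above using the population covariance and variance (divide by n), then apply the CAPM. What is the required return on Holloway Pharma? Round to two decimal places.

Mean R_i = (-2.2 + 12.0 + 1.0 − 2.0 + 10.6 − 5.5) / 6 = 2.3167%
Mean R_m = (1.5 + 9.5 + 6.6 − 4.8 + 11.7 − 2.9) / 6 = 3.6000%
Σ(R_i − R̄_i)(R_m − R̄_m) = 216.8300  ⇒  Cov = 216.8300 / 6 = 36.1383
Σ(R_m − R̄_m)² = 226.6400  ⇒  Var(R_m) = 226.6400 / 6 = 37.7733
β = Cov / Var(R_m) = 36.1383 / 37.7733 = 0.9567
MRP = 5.09% − 1.89% = 3.20%
E(R) = R_f + β × MRP = 1.89% + 0.9567 × 3.20% = 4.95%

4.95%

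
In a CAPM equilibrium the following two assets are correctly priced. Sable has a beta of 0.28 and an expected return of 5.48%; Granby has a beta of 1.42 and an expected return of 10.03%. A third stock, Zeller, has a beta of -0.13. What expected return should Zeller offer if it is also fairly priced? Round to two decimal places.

MRP (SML slope) = (10.03% − 5.48%) / (1.42 − 0.28) = 4.55% / 1.14 = 3.9912%
R_f (intercept) = 5.48% − 0.28 × 3.9912% = 4.3625%
E(R_Zeller) = R_f + β × MRP = 4.3625% + -0.13 × 3.9912% = 3.84%

3.84%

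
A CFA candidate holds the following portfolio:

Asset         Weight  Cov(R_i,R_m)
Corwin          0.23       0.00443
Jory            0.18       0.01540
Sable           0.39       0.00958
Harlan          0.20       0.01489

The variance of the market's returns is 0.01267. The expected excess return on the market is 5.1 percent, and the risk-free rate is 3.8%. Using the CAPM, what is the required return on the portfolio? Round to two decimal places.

β_Corwin = 0.00443 / 0.01267 = 0.3496
β_Jory = 0.01540 / 0.01267 = 1.2155
β_Sable = 0.00958 / 0.01267 = 0.7561
β_Harlan = 0.01489 / 0.01267 = 1.1752
β_P = Σ w_i β_i = 0.23×0.3496 + 0.18×1.2155 + 0.39×0.7561 + 0.20×1.1752 = 0.8291
E(R_P) = R_f + β_P × MRP = 3.8% + 0.8291 × 5.1% = 8.03%

8.03%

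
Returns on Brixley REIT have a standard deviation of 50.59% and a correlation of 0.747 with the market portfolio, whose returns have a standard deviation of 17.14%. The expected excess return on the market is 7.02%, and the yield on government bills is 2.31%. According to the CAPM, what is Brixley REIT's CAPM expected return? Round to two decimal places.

17.79%

β = ρ × σ_i / σ_m = 0.747 × 50.59% / 17.14% = 2.2048
E(R) = 2.31% + 2.2048 × 7.02% = 17.79%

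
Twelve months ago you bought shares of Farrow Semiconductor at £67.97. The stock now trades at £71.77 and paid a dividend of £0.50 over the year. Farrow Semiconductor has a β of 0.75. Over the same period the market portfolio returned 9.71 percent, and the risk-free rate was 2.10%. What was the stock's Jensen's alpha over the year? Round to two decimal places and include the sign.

Realised HPR = (P1 + D1 − P0) / P0 = (71.77 + 0.50 − 67.97) / 67.97 = 4.30 / 67.97 = 6.3263%
MRP = 9.71% − 2.10% = 7.61%
CAPM required = R_f + β·MRP = 2.10% + 0.75 × 7.61% = 7.8075%
α = realised − required = 6.3263% − 7.8075% = -1.48%

-1.48%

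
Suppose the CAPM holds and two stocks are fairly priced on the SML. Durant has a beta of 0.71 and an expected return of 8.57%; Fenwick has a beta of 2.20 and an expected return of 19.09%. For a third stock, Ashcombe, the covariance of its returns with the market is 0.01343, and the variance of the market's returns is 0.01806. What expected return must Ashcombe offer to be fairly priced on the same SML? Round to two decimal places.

MRP = (19.09% − 8.57%) / (2.20 − 0.71) = 7.0604%
R_f = 8.57% − 0.71 × 7.0604% = 3.5571%
β_Ashcombe = Cov / Var(R_m) = 0.01343 / 0.01806 = 0.7436
E(R_Ashcombe) = R_f + β × MRP = 3.5571% + 0.7436 × 7.0604% = 8.81%

8.81%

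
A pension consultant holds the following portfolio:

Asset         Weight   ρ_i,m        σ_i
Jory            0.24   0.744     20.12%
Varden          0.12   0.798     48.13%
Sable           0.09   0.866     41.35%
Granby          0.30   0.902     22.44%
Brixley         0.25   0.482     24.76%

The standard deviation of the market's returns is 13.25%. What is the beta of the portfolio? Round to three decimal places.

1.546

β_Jory = 0.744 × 20.12% / 13.25% = 1.1298
β_Varden = 0.798 × 48.13% / 13.25% = 2.8987
β_Sable = 0.866 × 41.35% / 13.25% = 2.7026
β_Granby = 0.902 × 22.44% / 13.25% = 1.5276
β_Brixley = 0.482 × 24.76% / 13.25% = 0.9007
β_P = Σ w_i β_i = 0.24×1.1298 + 0.12×2.8987 + 0.09×2.7026 + 0.30×1.5276 + 0.25×0.9007 = 1.5457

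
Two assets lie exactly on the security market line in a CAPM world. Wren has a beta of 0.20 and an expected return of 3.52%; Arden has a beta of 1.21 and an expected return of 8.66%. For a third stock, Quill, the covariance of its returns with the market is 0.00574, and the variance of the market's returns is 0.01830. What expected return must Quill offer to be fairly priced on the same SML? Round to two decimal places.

4.10%

MRP = (8.66% − 3.52%) / (1.21 − 0.20) = 5.0891%
R_f = 3.52% − 0.20 × 5.0891% = 2.5022%
β_Quill = Cov / Var(R_m) = 0.00574 / 0.01830 = 0.3137
E(R_Quill) = R_f + β × MRP = 2.5022% + 0.3137 × 5.0891% = 4.10%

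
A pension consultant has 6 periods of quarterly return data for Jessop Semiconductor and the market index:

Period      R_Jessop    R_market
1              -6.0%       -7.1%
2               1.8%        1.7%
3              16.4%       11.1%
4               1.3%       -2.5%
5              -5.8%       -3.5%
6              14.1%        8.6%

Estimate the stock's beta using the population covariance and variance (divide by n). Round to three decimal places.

1.304

Mean R_i = (-6.0 + 1.8 + 16.4 + 1.3 − 5.8 + 14.1) / 6 = 3.6333%
Mean R_m = (-7.1 + 1.7 + 11.1 − 2.5 − 3.5 + 8.6) / 6 = 1.3833%
Σ(R_i − R̄_i)(R_m − R̄_m) = 335.8533  ⇒  Cov = 335.8533 / 6 = 55.9756
Σ(R_m − R̄_m)² = 257.4883  ⇒  Var(R_m) = 257.4883 / 6 = 42.9147
β = Cov / Var(R_m) = 55.9756 / 42.9147 = 1.3043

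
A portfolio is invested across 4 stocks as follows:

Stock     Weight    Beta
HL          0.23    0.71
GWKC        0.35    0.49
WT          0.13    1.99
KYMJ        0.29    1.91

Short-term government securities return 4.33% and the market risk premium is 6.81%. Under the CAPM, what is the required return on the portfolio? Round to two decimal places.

β_P = Σ w_i β_i = 0.23×0.71 + 0.35×0.49 + 0.13×1.99 + 0.29×1.91 = 1.1474
E(R_P) = R_f + β_P × MRP = 4.33% + 1.1474 × 6.81% = 12.14%

12.14%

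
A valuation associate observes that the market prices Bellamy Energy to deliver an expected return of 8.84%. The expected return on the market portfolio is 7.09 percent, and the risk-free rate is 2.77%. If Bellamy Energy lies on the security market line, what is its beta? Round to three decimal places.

MRP = 7.09% − 2.77% = 4.32%
β = (E(R) − R_f) / MRP = (8.84% − 2.77%) / 4.32% = 6.07% / 4.32% = 1.405

1.405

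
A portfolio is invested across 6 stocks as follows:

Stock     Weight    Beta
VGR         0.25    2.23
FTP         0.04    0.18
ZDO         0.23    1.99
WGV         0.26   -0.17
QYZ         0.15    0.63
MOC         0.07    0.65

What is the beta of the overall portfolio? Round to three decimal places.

1.118

β_P = Σ w_i β_i = 0.25×2.23 + 0.04×0.18 + 0.23×1.99 + 0.26×-0.17 + 0.15×0.63 + 0.07×0.65 = 1.1182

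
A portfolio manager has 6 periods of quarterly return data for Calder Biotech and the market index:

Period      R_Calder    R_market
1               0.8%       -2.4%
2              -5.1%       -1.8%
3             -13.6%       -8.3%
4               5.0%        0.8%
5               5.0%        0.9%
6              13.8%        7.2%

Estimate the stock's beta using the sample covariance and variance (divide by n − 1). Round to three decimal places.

Mean R_i = (0.8 − 5.1 − 13.6 + 5.0 + 5.0 + 13.8) / 6 = 0.9833%
Mean R_m = (-2.4 − 1.8 − 8.3 + 0.8 + 0.9 + 7.2) / 6 = -0.6000%
Σ(R_i − R̄_i)(R_m − R̄_m) = 231.5400  ⇒  Cov = 231.5400 / 5 = 46.3080
Σ(R_m − R̄_m)² = 129.0200  ⇒  Var(R_m) = 129.0200 / 5 = 25.8040
β = Cov / Var(R_m) = 46.3080 / 25.8040 = 1.7946

1.795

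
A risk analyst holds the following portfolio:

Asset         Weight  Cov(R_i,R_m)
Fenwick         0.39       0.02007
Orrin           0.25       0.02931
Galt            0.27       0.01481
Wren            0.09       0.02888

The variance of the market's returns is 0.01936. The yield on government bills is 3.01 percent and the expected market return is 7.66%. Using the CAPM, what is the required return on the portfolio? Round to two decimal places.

β_Fenwick = 0.02007 / 0.01936 = 1.0367
β_Orrin = 0.02931 / 0.01936 = 1.5139
β_Galt = 0.01481 / 0.01936 = 0.7650
β_Wren = 0.02888 / 0.01936 = 1.4917
β_P = Σ w_i β_i = 0.39×1.0367 + 0.25×1.5139 + 0.27×0.7650 + 0.09×1.4917 = 1.1236
MRP = 7.66% − 3.01% = 4.65%
E(R_P) = R_f + β_P × MRP = 3.01% + 1.1236 × 4.65% = 8.23%

8.23%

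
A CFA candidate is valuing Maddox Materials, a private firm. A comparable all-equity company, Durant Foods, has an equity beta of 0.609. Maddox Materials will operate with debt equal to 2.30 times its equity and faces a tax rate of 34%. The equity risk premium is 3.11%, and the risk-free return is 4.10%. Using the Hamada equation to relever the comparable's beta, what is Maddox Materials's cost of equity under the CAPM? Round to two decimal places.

β_L = β_U × [1 + (1 − t)(D/E)] = 0.609 × [1 + (1 − 0.34) × 2.30]
    = 0.609 × [1 + 0.66 × 2.30] = 0.609 × 2.5180 = 1.5335
E(R) = R_f + β_L × MRP = 4.10% + 1.5335 × 3.11% = 8.87%

8.87%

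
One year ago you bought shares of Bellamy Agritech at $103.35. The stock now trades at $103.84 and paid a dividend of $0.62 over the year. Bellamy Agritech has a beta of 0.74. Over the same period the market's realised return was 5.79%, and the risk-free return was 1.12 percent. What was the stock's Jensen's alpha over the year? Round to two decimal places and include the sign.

-3.50%

Realised HPR = (P1 + D1 − P0) / P0 = (103.84 + 0.62 − 103.35) / 103.35 = 1.11 / 103.35 = 1.0740%
MRP = 5.79% − 1.12% = 4.67%
CAPM required = R_f + β·MRP = 1.12% + 0.74 × 4.67% = 4.5758%
α = realised − required = 1.0740% − 4.5758% = -3.50%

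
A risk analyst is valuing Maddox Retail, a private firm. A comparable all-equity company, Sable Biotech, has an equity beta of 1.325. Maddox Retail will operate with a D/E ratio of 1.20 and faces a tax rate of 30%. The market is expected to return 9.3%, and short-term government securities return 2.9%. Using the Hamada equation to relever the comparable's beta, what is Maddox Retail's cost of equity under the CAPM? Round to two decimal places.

18.50%

β_L = β_U × [1 + (1 − t)(D/E)] = 1.325 × [1 + (1 − 0.30) × 1.20]
    = 1.325 × [1 + 0.70 × 1.20] = 1.325 × 1.8400 = 2.4380
MRP = 9.3% − 2.9% = 6.40%
E(R) = R_f + β_L × MRP = 2.9% + 2.4380 × 6.4% = 18.50%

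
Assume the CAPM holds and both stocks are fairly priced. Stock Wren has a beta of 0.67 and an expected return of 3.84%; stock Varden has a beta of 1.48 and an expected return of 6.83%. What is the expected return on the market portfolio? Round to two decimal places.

5.06%

Both satisfy E(R) = R_f + β·MRP, so the slope of the SML is
MRP = (6.83% − 3.84%) / (1.48 − 0.67) = 2.99% / 0.81 = 3.6914%
R_f = E(R_Wren) − β_Wren·MRP = 3.84% − 0.67 × 3.6914% = 1.3668%
E(R_m) = R_f + MRP = 1.3668% + 3.6914% = 5.06%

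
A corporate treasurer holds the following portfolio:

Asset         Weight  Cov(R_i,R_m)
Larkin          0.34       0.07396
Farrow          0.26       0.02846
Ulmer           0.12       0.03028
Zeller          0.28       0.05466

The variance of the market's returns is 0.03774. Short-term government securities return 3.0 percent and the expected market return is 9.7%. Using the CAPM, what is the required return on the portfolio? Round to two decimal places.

12.14%

β_Larkin = 0.07396 / 0.03774 = 1.9597
β_Farrow = 0.02846 / 0.03774 = 0.7541
β_Ulmer = 0.03028 / 0.03774 = 0.8023
β_Zeller = 0.05466 / 0.03774 = 1.4483
β_P = Σ w_i β_i = 0.34×1.9597 + 0.26×0.7541 + 0.12×0.8023 + 0.28×1.4483 = 1.3642
MRP = 9.7% − 3.0% = 6.70%
E(R_P) = R_f + β_P × MRP = 3.0% + 1.3642 × 6.7% = 12.14%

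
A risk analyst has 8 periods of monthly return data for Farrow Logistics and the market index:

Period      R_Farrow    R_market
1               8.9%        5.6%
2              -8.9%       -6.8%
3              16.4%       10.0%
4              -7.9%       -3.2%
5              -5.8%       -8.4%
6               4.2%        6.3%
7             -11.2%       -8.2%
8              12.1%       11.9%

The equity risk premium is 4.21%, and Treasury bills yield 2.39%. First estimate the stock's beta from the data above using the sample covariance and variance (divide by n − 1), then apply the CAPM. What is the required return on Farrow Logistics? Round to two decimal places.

7.47%

Mean R_i = (8.9 − 8.9 + 16.4 − 7.9 − 5.8 + 4.2 − 11.2 + 12.1) / 8 = 0.9750%
Mean R_m = (5.6 − 6.8 + 10.0 − 3.2 − 8.4 + 6.3 − 8.2 + 11.9) / 8 = 0.9000%
Σ(R_i − R̄_i)(R_m − R̄_m) = 603.6300  ⇒  Cov = 603.6300 / 7 = 86.2329
Σ(R_m − R̄_m)² = 500.4600  ⇒  Var(R_m) = 500.4600 / 7 = 71.4943
β = Cov / Var(R_m) = 86.2329 / 71.4943 = 1.2062
E(R) = R_f + β × MRP = 2.39% + 1.2062 × 4.21% = 7.47%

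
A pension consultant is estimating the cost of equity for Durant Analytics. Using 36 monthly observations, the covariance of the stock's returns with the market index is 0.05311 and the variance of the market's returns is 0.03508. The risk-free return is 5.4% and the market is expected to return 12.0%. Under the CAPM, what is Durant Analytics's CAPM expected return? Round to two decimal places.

15.39%

β = Cov(R_i, R_m) / Var(R_m) = 0.05311 / 0.03508 = 1.5140
MRP = 12.0% − 5.4% = 6.60%
E(R) = R_f + β × MRP = 5.4% + 1.5140 × 6.6% = 15.39%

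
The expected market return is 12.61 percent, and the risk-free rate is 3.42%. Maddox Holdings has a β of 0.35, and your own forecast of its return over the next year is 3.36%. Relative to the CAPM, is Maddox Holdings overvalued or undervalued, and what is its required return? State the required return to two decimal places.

Overvalued; required return 6.64%

MRP = 12.61% − 3.42% = 9.19%
Required return = R_f + β·MRP = 3.42% + 0.35 × 9.19% = 6.64%
Forecast 3.36% < required 6.64% → the stock plots below the SML → overvalued.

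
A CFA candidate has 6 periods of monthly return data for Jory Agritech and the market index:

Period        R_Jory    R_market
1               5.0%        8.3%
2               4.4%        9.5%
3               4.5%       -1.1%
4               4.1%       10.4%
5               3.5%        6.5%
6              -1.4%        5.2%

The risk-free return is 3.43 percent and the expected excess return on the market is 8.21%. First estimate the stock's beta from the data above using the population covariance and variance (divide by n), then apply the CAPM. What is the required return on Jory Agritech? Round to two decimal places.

Mean R_i = (5.0 + 4.4 + 4.5 + 4.1 + 3.5 − 1.4) / 6 = 3.3500%
Mean R_m = (8.3 + 9.5 − 1.1 + 10.4 + 6.5 + 5.2) / 6 = 6.4667%
Σ(R_i − R̄_i)(R_m − R̄_m) = 6.4800  ⇒  Cov = 6.4800 / 6 = 1.0800
Σ(R_m − R̄_m)² = 86.8933  ⇒  Var(R_m) = 86.8933 / 6 = 14.4822
β = Cov / Var(R_m) = 1.0800 / 14.4822 = 0.0746
E(R) = R_f + β × MRP = 3.43% + 0.0746 × 8.21% = 4.04%

4.04%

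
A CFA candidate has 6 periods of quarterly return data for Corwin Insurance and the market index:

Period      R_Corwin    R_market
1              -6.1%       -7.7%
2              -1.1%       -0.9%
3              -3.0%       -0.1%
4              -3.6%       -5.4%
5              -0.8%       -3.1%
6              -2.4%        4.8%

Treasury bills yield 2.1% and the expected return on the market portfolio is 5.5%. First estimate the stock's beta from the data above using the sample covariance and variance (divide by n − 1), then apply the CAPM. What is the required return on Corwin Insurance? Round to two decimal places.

2.93%

Mean R_i = (-6.1 − 1.1 − 3.0 − 3.6 − 0.8 − 2.4) / 6 = -2.8333%
Mean R_m = (-7.7 − 0.9 − 0.1 − 5.4 − 3.1 + 4.8) / 6 = -2.0667%
Σ(R_i − R̄_i)(R_m − R̄_m) = 23.5267  ⇒  Cov = 23.5267 / 5 = 4.7053
Σ(R_m − R̄_m)² = 96.2933  ⇒  Var(R_m) = 96.2933 / 5 = 19.2587
β = Cov / Var(R_m) = 4.7053 / 19.2587 = 0.2443
MRP = 5.5% − 2.1% = 3.40%
E(R) = R_f + β × MRP = 2.1% + 0.2443 × 3.4% = 2.93%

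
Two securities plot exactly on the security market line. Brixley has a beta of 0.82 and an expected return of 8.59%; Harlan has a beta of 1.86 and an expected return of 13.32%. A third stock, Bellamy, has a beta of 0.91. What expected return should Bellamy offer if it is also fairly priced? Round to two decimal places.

MRP (SML slope) = (13.32% − 8.59%) / (1.86 − 0.82) = 4.73% / 1.04 = 4.5481%
R_f (intercept) = 8.59% − 0.82 × 4.5481% = 4.8606%
E(R_Bellamy) = R_f + β × MRP = 4.8606% + 0.91 × 4.5481% = 9.00%

9.00%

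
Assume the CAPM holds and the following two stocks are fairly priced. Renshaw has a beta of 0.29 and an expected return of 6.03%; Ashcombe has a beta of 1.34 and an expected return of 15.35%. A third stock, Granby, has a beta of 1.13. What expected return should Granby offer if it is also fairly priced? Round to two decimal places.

13.49%

MRP (SML slope) = (15.35% − 6.03%) / (1.34 − 0.29) = 9.32% / 1.05 = 8.8762%
R_f (intercept) = 6.03% − 0.29 × 8.8762% = 3.4559%
E(R_Granby) = R_f + β × MRP = 3.4559% + 1.13 × 8.8762% = 13.49%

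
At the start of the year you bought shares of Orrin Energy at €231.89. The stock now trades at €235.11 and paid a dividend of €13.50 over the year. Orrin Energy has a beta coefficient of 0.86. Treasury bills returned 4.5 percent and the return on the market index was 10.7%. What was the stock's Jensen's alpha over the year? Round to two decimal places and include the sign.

-2.62%

Realised HPR = (P1 + D1 − P0) / P0 = (235.11 + 13.50 − 231.89) / 231.89 = 16.72 / 231.89 = 7.2103%
MRP = 10.7% − 4.5% = 6.20%
CAPM required = R_f + β·MRP = 4.5% + 0.86 × 6.2% = 9.8320%
α = realised − required = 7.2103% − 9.8320% = -2.62%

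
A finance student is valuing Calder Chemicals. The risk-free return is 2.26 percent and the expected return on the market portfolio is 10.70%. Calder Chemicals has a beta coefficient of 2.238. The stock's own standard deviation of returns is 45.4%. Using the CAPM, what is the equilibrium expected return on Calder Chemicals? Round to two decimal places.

Market risk premium = E(R_m) − R_f = 10.70% − 2.26% = 8.44%
E(R) = R_f + β × MRP = 2.26% + 2.238 × 8.44% = 21.15%

21.15%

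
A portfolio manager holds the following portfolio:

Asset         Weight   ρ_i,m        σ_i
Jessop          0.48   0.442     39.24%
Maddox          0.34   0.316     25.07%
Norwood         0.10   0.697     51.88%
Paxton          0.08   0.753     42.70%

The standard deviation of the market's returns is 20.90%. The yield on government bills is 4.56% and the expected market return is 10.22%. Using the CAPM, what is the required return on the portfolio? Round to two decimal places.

β_Jessop = 0.442 × 39.24% / 20.90% = 0.8299
β_Maddox = 0.316 × 25.07% / 20.90% = 0.3790
β_Norwood = 0.697 × 51.88% / 20.90% = 1.7302
β_Paxton = 0.753 × 42.70% / 20.90% = 1.5384
β_P = Σ w_i β_i = 0.48×0.8299 + 0.34×0.3790 + 0.10×1.7302 + 0.08×1.5384 = 0.8233
MRP = 10.22% − 4.56% = 5.66%
E(R_P) = R_f + β_P × MRP = 4.56% + 0.8233 × 5.66% = 9.22%

9.22%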